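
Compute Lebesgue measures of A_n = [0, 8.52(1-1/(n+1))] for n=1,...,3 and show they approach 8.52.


By continuity of measure from below: if A_n increases to A, then m(A_n) -> m(A).
Here A = [0, 8.52], so m(A) = 8.52
Step 1: a_1 = 8.52*(1 - 1/2) = 4.26, m(A_1) = 4.26
Step 2: a_2 = 8.52*(1 - 1/3) = 5.68, m(A_2) = 5.68
Step 3: a_3 = 8.52*(1 - 1/4) = 6.39, m(A_3) = 6.39
Limit: m(A_n) -> m([0,8.52]) = 8.52


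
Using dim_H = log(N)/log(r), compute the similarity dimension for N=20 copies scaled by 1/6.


For a self-similar set with N copies scaled by 1/r:
dim_H = log(N)/log(r) = log(20)/log(6)
= 2.995732/1.791759
= 1.67195


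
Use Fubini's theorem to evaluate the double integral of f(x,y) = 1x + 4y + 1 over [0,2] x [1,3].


By Fubini, integrate in x first, then y.
Step 1: Fix y, integrate over x in [0,2]:
  integral(1x + 4y + 1, x=0..2)
  = 1*(2^2 - 0^2)/2 + (4y + 1)*(2 - 0)
  = 2 + (4y + 1)*2
  = 2 + 8y + 2
  = 4 + 8y
Step 2: Integrate over y in [1,3]:
  integral(4 + 8y, y=1..3)
  = 4*2 + 8*(3^2 - 1^2)/2
  = 8 + 32
  = 40


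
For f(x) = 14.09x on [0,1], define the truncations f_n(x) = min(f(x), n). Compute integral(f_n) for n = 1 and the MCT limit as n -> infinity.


f(x) = 14.09x on [0,1]; f_n(x) = min(14.09x, n). At n = 1:
Step 1: f(x) reaches 1 at x = 1/14.09 = 0.070972
Step 2: integral(f_1) = integral(14.09x, 0, 0.070972) + integral(1, 0.070972, 1)
       = 14.09*0.070972^2/2 + 1*(1 - 0.070972)
       = 0.035486 + 0.929028
       = 0.964514
Step 3: As n -> infinity, f_n increases to f, so by MCT integral(f_n) -> integral(f) = 14.09/2 = 7.045.
Convergence: integral(f_1) = 0.964514 -> 7.045 as n -> infinity


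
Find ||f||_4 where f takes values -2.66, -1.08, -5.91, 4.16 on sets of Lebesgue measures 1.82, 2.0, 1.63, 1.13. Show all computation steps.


Step 1: Compute |f_i|^4 for each value:
  |-2.66|^4 = 50.064115
  |-1.08|^4 = 1.360489
  |-5.91|^4 = 1219.97217
  |4.16|^4 = 299.483791
Step 2: Multiply by measures and sum:
  50.064115 * 1.82 = 91.11669
  1.360489 * 2.0 = 2.720978
  1219.97217 * 1.63 = 1988.554636
  299.483791 * 1.13 = 338.416684
Sum = 91.11669 + 2.720978 + 1988.554636 + 338.416684 = 2420.808989
Step 3: Take the p-th root:
||f||_4 = (2420.808989)^(1/4) = 7.014394


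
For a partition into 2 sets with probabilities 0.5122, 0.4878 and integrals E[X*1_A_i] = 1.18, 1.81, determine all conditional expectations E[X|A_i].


For each cell A_i: E[X|A_i] = E[X*1_A_i] / P(A_i)
Step 1: E[X|A_1] = 1.18 / 0.5122 = 2.303788
Step 2: E[X|A_2] = 1.81 / 0.4878 = 3.710537
Verification: E[X] = sum E[X*1_A_i] = 1.18 + 1.81 = 2.99


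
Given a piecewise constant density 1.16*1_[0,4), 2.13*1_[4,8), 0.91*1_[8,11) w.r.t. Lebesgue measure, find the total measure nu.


Integrate each piece of the Radon-Nikodym derivative:
Step 1: integral_0^4 1.16 dx = 1.16*(4-0) = 1.16*4 = 4.64
Step 2: integral_4^8 2.13 dx = 2.13*(8-4) = 2.13*4 = 8.52
Step 3: integral_8^11 0.91 dx = 0.91*(11-8) = 0.91*3 = 2.73
Total: 4.64 + 8.52 + 2.73 = 15.89


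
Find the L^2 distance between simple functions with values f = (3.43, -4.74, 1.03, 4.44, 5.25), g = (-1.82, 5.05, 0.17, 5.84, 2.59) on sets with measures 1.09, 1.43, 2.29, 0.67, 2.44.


Step 1: Compute differences f_i - g_i:
  3.43 - -1.82 = 5.25
  -4.74 - 5.05 = -9.79
  1.03 - 0.17 = 0.86
  4.44 - 5.84 = -1.4
  5.25 - 2.59 = 2.66
Step 2: Compute |diff|^2 * measure for each set:
  |5.25|^2 * 1.09 = 27.5625 * 1.09 = 30.043125
  |-9.79|^2 * 1.43 = 95.8441 * 1.43 = 137.057063
  |0.86|^2 * 2.29 = 0.7396 * 2.29 = 1.693684
  |-1.4|^2 * 0.67 = 1.96 * 0.67 = 1.3132
  |2.66|^2 * 2.44 = 7.0756 * 2.44 = 17.264464
Step 3: Sum = 187.371536
Step 4: ||f-g||_2 = (187.371536)^(1/2) = 13.688372


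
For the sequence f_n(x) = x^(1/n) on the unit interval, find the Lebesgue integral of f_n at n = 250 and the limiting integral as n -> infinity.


At n = 250: f_250(x) = x^(1/250).
Step 1: integral(x^(1/250), 0, 1) = [x^(1/250+1) / (1/250+1)] from 0 to 1
     = 1 / (1/250 + 1) = 1 / ((250+1)/250) = 250/(250+1)
     = 250/251 = 0.996016
Step 2: As n -> infinity, f_n(x) = x^(1/n) -> 1 for x in (0,1], and f_n is increasing in n.
By MCT, lim_n integral(f_n) = integral(lim_n f_n) = integral(1, 0, 1) = 1.
Step 3: Verify convergence: 250/251 = 0.996016 -> 1


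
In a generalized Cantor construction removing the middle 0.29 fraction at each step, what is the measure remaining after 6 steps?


Step 1: At each step, fraction remaining = 1 - 0.29 = 0.71
Step 2: After 6 steps, measure = (0.71)^6
Step 3: Computing the power step by step:
  After step 1: 0.71
  After step 2: 0.5041
  After step 3: 0.357911
  After step 4: 0.254117
  After step 5: 0.180423
  ...
Result = 0.1281


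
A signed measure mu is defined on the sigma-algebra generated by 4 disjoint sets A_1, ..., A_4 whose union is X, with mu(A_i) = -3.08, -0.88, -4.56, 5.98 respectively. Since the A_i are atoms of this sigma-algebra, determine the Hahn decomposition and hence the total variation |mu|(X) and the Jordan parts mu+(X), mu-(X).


Step 1: Every measurable set is a union of atoms (the cells / points), so a Hahn decomposition is
  obtained by grouping atoms by sign: P = union of atoms with mu > 0, N = union of the remaining atoms.
  Atoms in P (indices): 4;  atoms in N (indices): 1, 2, 3
  Positive values: 5.98
  Negative values: -3.08, -0.88, -4.56
Step 2: mu+(X) = mu(P) = sum of positive atom values = 5.98
Step 3: mu-(X) = -mu(N) = sum of |negative atom values| = 8.52
Step 4: |mu|(X) = mu+(X) + mu-(X) = 5.98 + 8.52 = 14.5


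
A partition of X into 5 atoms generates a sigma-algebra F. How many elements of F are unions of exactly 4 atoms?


Each element of F is a union of some subset of the 5 atoms.
Elements that are unions of exactly 4 atoms correspond to 4-element subsets of the 5 atoms.
Count = C(5, 4) = 5! / (4! * 1!) = 5.


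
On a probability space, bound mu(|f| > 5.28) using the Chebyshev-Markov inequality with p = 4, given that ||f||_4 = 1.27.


Chebyshev/Markov inequality: mu(|f| > eps) <= (||f||_p / eps)^p
Step 1: ||f||_4 / eps = 1.27 / 5.28 = 0.24053
Step 2: Raise to power p = 4:
  (0.24053)^4 = 0.003347
Step 3: Therefore mu(|f| > 5.28) <= 0.003347


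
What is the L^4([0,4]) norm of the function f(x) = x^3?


Step 1: ||f||_4 = (integral_0^4 |x^3|^4 dx)^(1/4)
     = (integral_0^4 x^12 dx)^(1/4)
Step 2: integral_0^4 x^12 dx = [x^13/(13)] from 0 to 4 = 4^13/13
     = 67108864/13 = 5.162220e+06
Step 3: ||f||_4 = (5.162220e+06)^(1/4) = 47.666047


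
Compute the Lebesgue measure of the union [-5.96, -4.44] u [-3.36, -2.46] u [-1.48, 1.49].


For pairwise disjoint intervals, m(union) = sum of lengths.
= (-4.44 - -5.96) + (-2.46 - -3.36) + (1.49 - -1.48)
= 1.52 + 0.9 + 2.97
= 5.39


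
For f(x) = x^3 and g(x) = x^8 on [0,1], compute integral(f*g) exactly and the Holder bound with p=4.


Step 1: Exact integral of f*g = integral(x^11, 0, 1) = 1/12
     = 0.083333
Step 2: Holder bound with p=4, q=1.333333:
  ||f||_p = (integral x^12 dx)^(1/4) = (1/13)^(1/4) = 0.52664
  ||g||_q = (integral x^10.666667 dx)^(1/1.333333) = (1/11.666667)^(1/1.333333) = 0.158413
Step 3: Holder bound = ||f||_p * ||g||_q = 0.52664 * 0.158413 = 0.083427
Verification: 0.083333 <= 0.083427 (Holder holds)


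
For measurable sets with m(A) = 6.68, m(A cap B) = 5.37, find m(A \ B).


m(A \ B) = m(A) - m(A n B)
= 6.68 - 5.37
= 1.31


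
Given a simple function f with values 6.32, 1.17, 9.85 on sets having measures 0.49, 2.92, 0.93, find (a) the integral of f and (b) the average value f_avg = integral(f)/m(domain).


Step 1: Integral = sum(value_i * measure_i)
= 6.32*0.49 + 1.17*2.92 + 9.85*0.93
= 3.0968 + 3.4164 + 9.1605
= 15.6737
Step 2: Total measure of domain = 0.49 + 2.92 + 0.93 = 4.34
Step 3: Average value = 15.6737 / 4.34 = 3.611452


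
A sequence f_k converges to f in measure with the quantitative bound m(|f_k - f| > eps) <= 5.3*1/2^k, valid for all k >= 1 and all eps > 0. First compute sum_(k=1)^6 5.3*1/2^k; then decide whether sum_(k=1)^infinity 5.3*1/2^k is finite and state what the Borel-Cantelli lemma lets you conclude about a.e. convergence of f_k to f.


Step 1: List the terms 5.3*1/2^k for k = 1 to 6:
  k=1: 2.65
  k=2: 1.325
  k=3: 0.6625
  k=4: 0.33125
  k=5: 0.165625
  k=6: 0.082812
Step 2: Partial sum = 2.65 + 1.325 + 0.6625 + 0.33125 + 0.165625 + 0.082812
     = 5.217187
Step 3: The full series sum_(k>=1) 5.3*1/2^k converges (geometric series with ratio 1/2 < 1; a constant multiple of a convergent series converges).
Step 4: Fix eps > 0. Since sum_k m(|f_k - f| > eps) < infinity, the Borel-Cantelli lemma gives
        m(limsup_k {|f_k - f| > eps}) = 0, i.e. for a.e. x, |f_k(x) - f(x)| <= eps for all large k.
        Applying this with eps = 1/j for j = 1, 2, ... and intersecting the countably many full-measure sets,
        for a.e. x we get limsup_k |f_k(x) - f(x)| <= 1/j for every j, hence f_k -> f almost everywhere.
Conclusion: series converges; Borel-Cantelli yields f_k -> f a.e.


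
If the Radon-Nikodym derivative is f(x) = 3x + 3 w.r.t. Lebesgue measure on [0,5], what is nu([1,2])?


nu(A) = integral_A (dnu/dmu) dmu = integral_1^2 (3x + 3) dx
Step 1: Antiderivative F(x) = (3/2)x^2 + 3x
Step 2: F(2) = (3/2)*2^2 + 3*2 = 6 + 6 = 12
Step 3: F(1) = (3/2)*1^2 + 3*1 = 1.5 + 3 = 4.5
Step 4: nu([1,2]) = F(2) - F(1) = 12 - 4.5 = 7.5


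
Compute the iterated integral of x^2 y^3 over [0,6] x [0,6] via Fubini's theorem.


By Fubini's theorem, the double integral factors as a product of single integrals:
Step 1: integral_0^6 x^2 dx = [x^3/3] from 0 to 6
     = 6^3/3 = 72
Step 2: integral_0^6 y^3 dy = [y^4/4] from 0 to 6
     = 6^4/4 = 324
Step 3: Double integral = 72 * 324 = 23328


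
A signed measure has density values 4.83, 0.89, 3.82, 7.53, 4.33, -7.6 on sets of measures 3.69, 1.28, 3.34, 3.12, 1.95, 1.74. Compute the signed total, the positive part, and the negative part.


Step 1: Compute signed measure on each set:
  Set 1: 4.83 * 3.69 = 17.8227
  Set 2: 0.89 * 1.28 = 1.1392
  Set 3: 3.82 * 3.34 = 12.7588
  Set 4: 7.53 * 3.12 = 23.4936
  Set 5: 4.33 * 1.95 = 8.4435
  Set 6: -7.6 * 1.74 = -13.224
Step 2: Total signed measure = (17.8227) + (1.1392) + (12.7588) + (23.4936) + (8.4435) + (-13.224)
     = 50.4338
Step 3: Positive part mu+(X) = sum of positive contributions = 63.6578
Step 4: Negative part mu-(X) = |sum of negative contributions| = 13.224


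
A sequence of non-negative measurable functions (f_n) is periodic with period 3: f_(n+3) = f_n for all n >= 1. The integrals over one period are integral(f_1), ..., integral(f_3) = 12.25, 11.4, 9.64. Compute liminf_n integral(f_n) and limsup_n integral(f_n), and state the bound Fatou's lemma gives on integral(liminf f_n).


The sequence (integral(f_n)) is periodic with period 3, repeating the values 12.25, 11.4, 9.64 indefinitely.
Step 1: For a periodic sequence, every tail (a_m, a_(m+1), ...) contains all 3 period values infinitely often.
Step 2: Hence inf of every tail = min of the period values = min(12.25, 11.4, 9.64) = 9.64.
        liminf_n integral(f_n) = sup over m of (inf of tail from m) = 9.64.
Step 3: Similarly sup of every tail = max of the period values = 12.25.
        limsup_n integral(f_n) = 12.25.
Step 4: Fatou's lemma: integral(liminf_n f_n) <= liminf_n integral(f_n) = 9.64.
        So the integral of the pointwise liminf is at most 9.64.


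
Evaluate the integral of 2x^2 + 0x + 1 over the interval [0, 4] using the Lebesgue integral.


The Lebesgue integral of a Riemann-integrable function agrees with the Riemann integral.
Antiderivative F(x) = (2/3)x^3 + (0/2)x^2 + 1x
F(4) = (2/3)*4^3 + (0/2)*4^2 + 1*4
     = (2/3)*64 + (0/2)*16 + 1*4
     = 42.666667 + 0.0 + 4
     = 46.666667
F(0) = 0.0
Integral = F(4) - F(0) = 46.666667 - 0.0 = 46.666667


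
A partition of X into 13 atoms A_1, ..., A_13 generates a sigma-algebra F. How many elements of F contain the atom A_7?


Each element of F is a union of some subset S of the 13 atoms.
The element contains A_7 iff A_7 is in S.
So we count subsets S of {A_1,...,A_13} with A_7 in S: choose freely among the other 12 atoms.
Count = 2^(13-1) = 2^12 = 4096.


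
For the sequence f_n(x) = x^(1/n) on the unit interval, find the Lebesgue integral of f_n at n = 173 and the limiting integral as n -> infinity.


At n = 173: f_173(x) = x^(1/173).
Step 1: integral(x^(1/173), 0, 1) = [x^(1/173+1) / (1/173+1)] from 0 to 1
     = 1 / (1/173 + 1) = 1 / ((173+1)/173) = 173/(173+1)
     = 173/174 = 0.994253
Step 2: As n -> infinity, f_n(x) = x^(1/n) -> 1 for x in (0,1], and f_n is increasing in n.
By MCT, lim_n integral(f_n) = integral(lim_n f_n) = integral(1, 0, 1) = 1.
Step 3: Verify convergence: 173/174 = 0.994253 -> 1


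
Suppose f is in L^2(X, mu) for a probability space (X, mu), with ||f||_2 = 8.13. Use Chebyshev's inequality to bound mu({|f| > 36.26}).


Chebyshev/Markov inequality: mu(|f| > eps) <= (||f||_p / eps)^p
Step 1: ||f||_2 / eps = 8.13 / 36.26 = 0.224214
Step 2: Raise to power p = 2:
  (0.224214)^2 = 0.050272
Step 3: Therefore mu(|f| > 36.26) <= 0.050272


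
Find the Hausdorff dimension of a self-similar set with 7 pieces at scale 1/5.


For a self-similar set with N copies scaled by 1/r:
dim_H = log(N)/log(r) = log(7)/log(5)
= 1.94591/1.609438
= 1.209062


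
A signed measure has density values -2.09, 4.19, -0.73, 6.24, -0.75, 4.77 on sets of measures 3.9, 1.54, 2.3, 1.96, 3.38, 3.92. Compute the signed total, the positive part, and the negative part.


Step 1: Compute signed measure on each set:
  Set 1: -2.09 * 3.9 = -8.151
  Set 2: 4.19 * 1.54 = 6.4526
  Set 3: -0.73 * 2.3 = -1.679
  Set 4: 6.24 * 1.96 = 12.2304
  Set 5: -0.75 * 3.38 = -2.535
  Set 6: 4.77 * 3.92 = 18.6984
Step 2: Total signed measure = (-8.151) + (6.4526) + (-1.679) + (12.2304) + (-2.535) + (18.6984)
     = 25.0164
Step 3: Positive part mu+(X) = sum of positive contributions = 37.3814
Step 4: Negative part mu-(X) = |sum of negative contributions| = 12.365


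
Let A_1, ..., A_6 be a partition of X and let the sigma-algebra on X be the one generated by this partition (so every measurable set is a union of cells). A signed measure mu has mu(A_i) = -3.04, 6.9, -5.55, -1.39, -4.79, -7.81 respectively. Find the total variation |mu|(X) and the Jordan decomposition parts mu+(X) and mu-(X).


Step 1: Every measurable set is a union of atoms (the cells / points), so a Hahn decomposition is
  obtained by grouping atoms by sign: P = union of atoms with mu > 0, N = union of the remaining atoms.
  Atoms in P (indices): 2;  atoms in N (indices): 1, 3, 4, 5, 6
  Positive values: 6.9
  Negative values: -3.04, -5.55, -1.39, -4.79, -7.81
Step 2: mu+(X) = mu(P) = sum of positive atom values = 6.9
Step 3: mu-(X) = -mu(N) = sum of |negative atom values| = 22.58
Step 4: |mu|(X) = mu+(X) + mu-(X) = 6.9 + 22.58 = 29.48


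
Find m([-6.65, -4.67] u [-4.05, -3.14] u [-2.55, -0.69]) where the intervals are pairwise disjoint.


For pairwise disjoint intervals, m(union) = sum of lengths.
= (-4.67 - -6.65) + (-3.14 - -4.05) + (-0.69 - -2.55)
= 1.98 + 0.91 + 1.86
= 4.75


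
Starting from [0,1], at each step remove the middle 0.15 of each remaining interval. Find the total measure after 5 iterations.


Step 1: At each step, fraction remaining = 1 - 0.15 = 0.85
Step 2: After 5 steps, measure = (0.85)^5
Step 3: Computing the power step by step:
  After step 1: 0.85
  After step 2: 0.7225
  After step 3: 0.614125
  After step 4: 0.522006
  After step 5: 0.443705
Result = 0.443705


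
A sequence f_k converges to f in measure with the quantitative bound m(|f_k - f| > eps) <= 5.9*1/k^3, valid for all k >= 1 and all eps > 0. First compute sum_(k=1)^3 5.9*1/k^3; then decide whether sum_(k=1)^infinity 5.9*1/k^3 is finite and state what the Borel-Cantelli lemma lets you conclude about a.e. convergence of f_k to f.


Step 1: List the terms 5.9*1/k^3 for k = 1 to 3:
  k=1: 5.9
  k=2: 0.7375
  k=3: 0.218519
Step 2: Partial sum = 5.9 + 0.7375 + 0.218519
     = 6.856019
Step 3: The full series sum_(k>=1) 5.9*1/k^3 converges (p-series with p = 3 > 1; a constant multiple of a convergent series converges).
Step 4: Fix eps > 0. Since sum_k m(|f_k - f| > eps) < infinity, the Borel-Cantelli lemma gives
        m(limsup_k {|f_k - f| > eps}) = 0, i.e. for a.e. x, |f_k(x) - f(x)| <= eps for all large k.
        Applying this with eps = 1/j for j = 1, 2, ... and intersecting the countably many full-measure sets,
        for a.e. x we get limsup_k |f_k(x) - f(x)| <= 1/j for every j, hence f_k -> f almost everywhere.
Conclusion: series converges; Borel-Cantelli yields f_k -> f a.e.


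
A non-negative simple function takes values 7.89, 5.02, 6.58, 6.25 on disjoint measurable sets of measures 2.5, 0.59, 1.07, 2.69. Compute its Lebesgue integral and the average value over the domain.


Step 1: Integral = sum(value_i * measure_i)
= 7.89*2.5 + 5.02*0.59 + 6.58*1.07 + 6.25*2.69
= 19.725 + 2.9618 + 7.0406 + 16.8125
= 46.5399
Step 2: Total measure of domain = 2.5 + 0.59 + 1.07 + 2.69 = 6.85
Step 3: Average value = 46.5399 / 6.85 = 6.794146


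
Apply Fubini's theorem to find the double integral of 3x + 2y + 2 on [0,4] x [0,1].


By Fubini, integrate in x first, then y.
Step 1: Fix y, integrate over x in [0,4]:
  integral(3x + 2y + 2, x=0..4)
  = 3*(4^2 - 0^2)/2 + (2y + 2)*(4 - 0)
  = 24 + (2y + 2)*4
  = 24 + 8y + 8
  = 32 + 8y
Step 2: Integrate over y in [0,1]:
  integral(32 + 8y, y=0..1)
  = 32*1 + 8*(1^2 - 0^2)/2
  = 32 + 4
  = 36


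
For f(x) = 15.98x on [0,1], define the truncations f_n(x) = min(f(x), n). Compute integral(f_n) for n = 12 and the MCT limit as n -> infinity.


f(x) = 15.98x on [0,1]; f_n(x) = min(15.98x, n). At n = 12:
Step 1: f(x) reaches 12 at x = 12/15.98 = 0.750939
Step 2: integral(f_12) = integral(15.98x, 0, 0.750939) + integral(12, 0.750939, 1)
       = 15.98*0.750939^2/2 + 12*(1 - 0.750939)
       = 4.505632 + 2.988736
       = 7.494368
Step 3: As n -> infinity, f_n increases to f, so by MCT integral(f_n) -> integral(f) = 15.98/2 = 7.99.
Convergence: integral(f_12) = 7.494368 -> 7.99 as n -> infinity


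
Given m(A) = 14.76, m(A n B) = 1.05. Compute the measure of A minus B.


m(A \ B) = m(A) - m(A n B)
= 14.76 - 1.05
= 13.71


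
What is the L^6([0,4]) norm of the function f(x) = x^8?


Step 1: ||f||_6 = (integral_0^4 |x^8|^6 dx)^(1/6)
     = (integral_0^4 x^48 dx)^(1/6)
Step 2: integral_0^4 x^48 dx = [x^49/(49)] from 0 to 4 = 4^49/49
     = 316912650057057350374175801344/49 = 6.467605e+27
Step 3: ||f||_6 = (6.467605e+27)^(1/6) = 43164.221834


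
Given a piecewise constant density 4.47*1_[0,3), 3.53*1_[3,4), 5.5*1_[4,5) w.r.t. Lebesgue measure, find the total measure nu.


Integrate each piece of the Radon-Nikodym derivative:
Step 1: integral_0^3 4.47 dx = 4.47*(3-0) = 4.47*3 = 13.41
Step 2: integral_3^4 3.53 dx = 3.53*(4-3) = 3.53*1 = 3.53
Step 3: integral_4^5 5.5 dx = 5.5*(5-4) = 5.5*1 = 5.5
Total: 13.41 + 3.53 + 5.5 = 22.44


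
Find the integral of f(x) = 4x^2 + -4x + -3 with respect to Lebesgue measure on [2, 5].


The Lebesgue integral of a Riemann-integrable function agrees with the Riemann integral.
Antiderivative F(x) = (4/3)x^3 + (-4/2)x^2 + -3x
F(5) = (4/3)*5^3 + (-4/2)*5^2 + -3*5
     = (4/3)*125 + (-4/2)*25 + -3*5
     = 166.666667 + -50 + -15
     = 101.666667
F(2) = -3.333333
Integral = F(5) - F(2) = 101.666667 - -3.333333 = 105


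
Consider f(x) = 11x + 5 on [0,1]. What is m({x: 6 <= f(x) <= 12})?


f^(-1)([6, 12]) = {x : 6 <= 11x + 5 <= 12}
Solving: (6 - 5)/11 <= x <= (12 - 5)/11
= [0.090909, 0.636364]
Intersecting with [0,1]: [0.090909, 0.636364]
Measure = 0.636364 - 0.090909 = 0.545455


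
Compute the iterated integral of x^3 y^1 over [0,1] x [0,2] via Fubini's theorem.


By Fubini's theorem, the double integral factors as a product of single integrals:
Step 1: integral_0^1 x^3 dx = [x^4/4] from 0 to 1
     = 1^4/4 = 0.25
Step 2: integral_0^2 y^1 dy = [y^2/2] from 0 to 2
     = 2^2/2 = 2
Step 3: Double integral = 0.25 * 2 = 0.5


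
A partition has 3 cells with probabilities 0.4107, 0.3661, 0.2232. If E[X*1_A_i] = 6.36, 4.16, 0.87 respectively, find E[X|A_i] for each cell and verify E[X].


For each cell A_i: E[X|A_i] = E[X*1_A_i] / P(A_i)
Step 1: E[X|A_1] = 6.36 / 0.4107 = 15.485756
Step 2: E[X|A_2] = 4.16 / 0.3661 = 11.363016
Step 3: E[X|A_3] = 0.87 / 0.2232 = 3.897849
Verification: E[X] = sum E[X*1_A_i] = 6.36 + 4.16 + 0.87 = 11.39


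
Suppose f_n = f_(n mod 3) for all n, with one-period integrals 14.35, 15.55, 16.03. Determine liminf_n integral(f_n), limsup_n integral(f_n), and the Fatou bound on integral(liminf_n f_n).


The sequence (integral(f_n)) is periodic with period 3, repeating the values 14.35, 15.55, 16.03 indefinitely.
Step 1: For a periodic sequence, every tail (a_m, a_(m+1), ...) contains all 3 period values infinitely often.
Step 2: Hence inf of every tail = min of the period values = min(14.35, 15.55, 16.03) = 14.35.
        liminf_n integral(f_n) = sup over m of (inf of tail from m) = 14.35.
Step 3: Similarly sup of every tail = max of the period values = 16.03.
        limsup_n integral(f_n) = 16.03.
Step 4: Fatou's lemma: integral(liminf_n f_n) <= liminf_n integral(f_n) = 14.35.
        So the integral of the pointwise liminf is at most 14.35.


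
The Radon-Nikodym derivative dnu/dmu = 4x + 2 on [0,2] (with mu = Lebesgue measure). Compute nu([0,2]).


nu(A) = integral_A (dnu/dmu) dmu = integral_0^2 (4x + 2) dx
Step 1: Antiderivative F(x) = (4/2)x^2 + 2x
Step 2: F(2) = (4/2)*2^2 + 2*2 = 8 + 4 = 12
Step 3: F(0) = (4/2)*0^2 + 2*0 = 0.0 + 0 = 0.0
Step 4: nu([0,2]) = F(2) - F(0) = 12 - 0.0 = 12


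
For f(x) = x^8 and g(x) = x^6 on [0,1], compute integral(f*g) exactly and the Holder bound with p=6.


Step 1: Exact integral of f*g = integral(x^14, 0, 1) = 1/15
     = 0.066667
Step 2: Holder bound with p=6, q=1.2:
  ||f||_p = (integral x^48 dx)^(1/6) = (1/49)^(1/6) = 0.522758
  ||g||_q = (integral x^7.2 dx)^(1/1.2) = (1/8.2)^(1/1.2) = 0.173176
Step 3: Holder bound = ||f||_p * ||g||_q = 0.522758 * 0.173176 = 0.090529
Verification: 0.066667 <= 0.090529 (Holder holds)


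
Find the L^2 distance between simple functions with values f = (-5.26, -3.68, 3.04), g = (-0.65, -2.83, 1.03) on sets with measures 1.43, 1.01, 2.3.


Step 1: Compute differences f_i - g_i:
  -5.26 - -0.65 = -4.61
  -3.68 - -2.83 = -0.85
  3.04 - 1.03 = 2.01
Step 2: Compute |diff|^2 * measure for each set:
  |-4.61|^2 * 1.43 = 21.2521 * 1.43 = 30.390503
  |-0.85|^2 * 1.01 = 0.7225 * 1.01 = 0.729725
  |2.01|^2 * 2.3 = 4.0401 * 2.3 = 9.29223
Step 3: Sum = 40.412458
Step 4: ||f-g||_2 = (40.412458)^(1/2) = 6.357079


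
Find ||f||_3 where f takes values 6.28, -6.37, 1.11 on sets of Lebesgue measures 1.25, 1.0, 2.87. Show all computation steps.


Step 1: Compute |f_i|^3 for each value:
  |6.28|^3 = 247.673152
  |-6.37|^3 = 258.474853
  |1.11|^3 = 1.367631
Step 2: Multiply by measures and sum:
  247.673152 * 1.25 = 309.59144
  258.474853 * 1.0 = 258.474853
  1.367631 * 2.87 = 3.925101
Sum = 309.59144 + 258.474853 + 3.925101 = 571.991394
Step 3: Take the p-th root:
||f||_3 = (571.991394)^(1/3) = 8.300989


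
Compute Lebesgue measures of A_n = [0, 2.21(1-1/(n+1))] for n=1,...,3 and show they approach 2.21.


By continuity of measure from below: if A_n increases to A, then m(A_n) -> m(A).
Here A = [0, 2.21], so m(A) = 2.21
Step 1: a_1 = 2.21*(1 - 1/2) = 1.105, m(A_1) = 1.105
Step 2: a_2 = 2.21*(1 - 1/3) = 1.4733, m(A_2) = 1.4733
Step 3: a_3 = 2.21*(1 - 1/4) = 1.6575, m(A_3) = 1.6575
Limit: m(A_n) -> m([0,2.21]) = 2.21


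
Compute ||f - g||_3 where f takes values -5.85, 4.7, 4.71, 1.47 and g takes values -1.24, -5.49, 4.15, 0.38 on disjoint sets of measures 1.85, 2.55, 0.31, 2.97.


Step 1: Compute differences f_i - g_i:
  -5.85 - -1.24 = -4.61
  4.7 - -5.49 = 10.19
  4.71 - 4.15 = 0.56
  1.47 - 0.38 = 1.09
Step 2: Compute |diff|^3 * measure for each set:
  |-4.61|^3 * 1.85 = 97.972181 * 1.85 = 181.248535
  |10.19|^3 * 2.55 = 1058.089859 * 2.55 = 2698.12914
  |0.56|^3 * 0.31 = 0.175616 * 0.31 = 0.054441
  |1.09|^3 * 2.97 = 1.295029 * 2.97 = 3.846236
Step 3: Sum = 2883.278352
Step 4: ||f-g||_3 = (2883.278352)^(1/3) = 14.23297


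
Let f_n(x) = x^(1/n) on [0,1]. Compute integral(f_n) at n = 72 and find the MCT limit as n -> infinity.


At n = 72: f_72(x) = x^(1/72).
Step 1: integral(x^(1/72), 0, 1) = [x^(1/72+1) / (1/72+1)] from 0 to 1
     = 1 / (1/72 + 1) = 1 / ((72+1)/72) = 72/(72+1)
     = 72/73 = 0.986301
Step 2: As n -> infinity, f_n(x) = x^(1/n) -> 1 for x in (0,1], and f_n is increasing in n.
By MCT, lim_n integral(f_n) = integral(lim_n f_n) = integral(1, 0, 1) = 1.
Step 3: Verify convergence: 72/73 = 0.986301 -> 1


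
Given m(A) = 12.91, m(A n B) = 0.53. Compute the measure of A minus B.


m(A \ B) = m(A) - m(A n B)
= 12.91 - 0.53
= 12.38


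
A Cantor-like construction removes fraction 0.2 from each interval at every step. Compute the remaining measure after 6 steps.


Step 1: At each step, fraction remaining = 1 - 0.2 = 0.8
Step 2: After 6 steps, measure = (0.8)^6
Step 3: Computing the power step by step:
  After step 1: 0.8
  After step 2: 0.64
  After step 3: 0.512
  After step 4: 0.4096
  After step 5: 0.32768
  ...
Result = 0.262144


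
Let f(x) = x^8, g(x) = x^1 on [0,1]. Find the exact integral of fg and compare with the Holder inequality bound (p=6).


Step 1: Exact integral of f*g = integral(x^9, 0, 1) = 1/10
     = 0.1
Step 2: Holder bound with p=6, q=1.2:
  ||f||_p = (integral x^48 dx)^(1/6) = (1/49)^(1/6) = 0.522758
  ||g||_q = (integral x^1.2 dx)^(1/1.2) = (1/2.2)^(1/1.2) = 0.518379
Step 3: Holder bound = ||f||_p * ||g||_q = 0.522758 * 0.518379 = 0.270987
Verification: 0.1 <= 0.270987 (Holder holds)


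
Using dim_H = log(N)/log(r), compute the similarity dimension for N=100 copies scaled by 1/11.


For a self-similar set with N copies scaled by 1/r:
dim_H = log(N)/log(r) = log(100)/log(11)
= 4.60517/2.397895
= 1.920505


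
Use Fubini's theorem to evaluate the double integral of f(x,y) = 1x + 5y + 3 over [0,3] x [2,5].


By Fubini, integrate in x first, then y.
Step 1: Fix y, integrate over x in [0,3]:
  integral(1x + 5y + 3, x=0..3)
  = 1*(3^2 - 0^2)/2 + (5y + 3)*(3 - 0)
  = 4.5 + (5y + 3)*3
  = 4.5 + 15y + 9
  = 13.5 + 15y
Step 2: Integrate over y in [2,5]:
  integral(13.5 + 15y, y=2..5)
  = 13.5*3 + 15*(5^2 - 2^2)/2
  = 40.5 + 157.5
  = 198


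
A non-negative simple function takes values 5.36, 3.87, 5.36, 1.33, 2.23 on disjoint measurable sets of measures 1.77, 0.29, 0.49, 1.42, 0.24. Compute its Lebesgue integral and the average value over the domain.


Step 1: Integral = sum(value_i * measure_i)
= 5.36*1.77 + 3.87*0.29 + 5.36*0.49 + 1.33*1.42 + 2.23*0.24
= 9.4872 + 1.1223 + 2.6264 + 1.8886 + 0.5352
= 15.6597
Step 2: Total measure of domain = 1.77 + 0.29 + 0.49 + 1.42 + 0.24 = 4.21
Step 3: Average value = 15.6597 / 4.21 = 3.719644


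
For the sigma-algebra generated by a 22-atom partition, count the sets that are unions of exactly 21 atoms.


Each element of F is a union of some subset of the 22 atoms.
Elements that are unions of exactly 21 atoms correspond to 21-element subsets of the 22 atoms.
Count = C(22, 21) = 22! / (21! * 1!) = 22.


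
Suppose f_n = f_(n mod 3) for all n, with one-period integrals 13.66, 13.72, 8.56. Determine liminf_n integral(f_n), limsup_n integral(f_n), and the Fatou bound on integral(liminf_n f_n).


The sequence (integral(f_n)) is periodic with period 3, repeating the values 13.66, 13.72, 8.56 indefinitely.
Step 1: For a periodic sequence, every tail (a_m, a_(m+1), ...) contains all 3 period values infinitely often.
Step 2: Hence inf of every tail = min of the period values = min(13.66, 13.72, 8.56) = 8.56.
        liminf_n integral(f_n) = sup over m of (inf of tail from m) = 8.56.
Step 3: Similarly sup of every tail = max of the period values = 13.72.
        limsup_n integral(f_n) = 13.72.
Step 4: Fatou's lemma: integral(liminf_n f_n) <= liminf_n integral(f_n) = 8.56.
        So the integral of the pointwise liminf is at most 8.56.


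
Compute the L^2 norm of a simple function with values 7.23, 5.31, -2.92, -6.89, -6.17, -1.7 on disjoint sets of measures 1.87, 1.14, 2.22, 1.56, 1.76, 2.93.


Step 1: Compute |f_i|^2 for each value:
  |7.23|^2 = 52.2729
  |5.31|^2 = 28.1961
  |-2.92|^2 = 8.5264
  |-6.89|^2 = 47.4721
  |-6.17|^2 = 38.0689
  |-1.7|^2 = 2.89
Step 2: Multiply by measures and sum:
  52.2729 * 1.87 = 97.750323
  28.1961 * 1.14 = 32.143554
  8.5264 * 2.22 = 18.928608
  47.4721 * 1.56 = 74.056476
  38.0689 * 1.76 = 67.001264
  2.89 * 2.93 = 8.4677
Sum = 97.750323 + 32.143554 + 18.928608 + 74.056476 + 67.001264 + 8.4677 = 298.347925
Step 3: Take the p-th root:
||f||_2 = (298.347925)^(1/2) = 17.272751


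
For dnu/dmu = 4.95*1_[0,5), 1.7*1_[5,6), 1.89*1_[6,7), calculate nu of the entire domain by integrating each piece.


Integrate each piece of the Radon-Nikodym derivative:
Step 1: integral_0^5 4.95 dx = 4.95*(5-0) = 4.95*5 = 24.75
Step 2: integral_5^6 1.7 dx = 1.7*(6-5) = 1.7*1 = 1.7
Step 3: integral_6^7 1.89 dx = 1.89*(7-6) = 1.89*1 = 1.89
Total: 24.75 + 1.7 + 1.89 = 28.34


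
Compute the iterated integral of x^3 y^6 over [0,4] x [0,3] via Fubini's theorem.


By Fubini's theorem, the double integral factors as a product of single integrals:
Step 1: integral_0^4 x^3 dx = [x^4/4] from 0 to 4
     = 4^4/4 = 64
Step 2: integral_0^3 y^6 dy = [y^7/7] from 0 to 3
     = 3^7/7 = 312.428571
Step 3: Double integral = 64 * 312.428571 = 19995.428571


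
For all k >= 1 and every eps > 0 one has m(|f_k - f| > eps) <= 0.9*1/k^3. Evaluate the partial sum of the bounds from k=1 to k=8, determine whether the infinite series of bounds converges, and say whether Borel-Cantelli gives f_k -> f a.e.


Step 1: List the terms 0.9*1/k^3 for k = 1 to 8:
  k=1: 0.9
  k=2: 0.1125
  k=3: 0.033333
  k=4: 0.014063
  k=5: 0.0072
  k=6: 0.004167
  k=7: 0.002624
  k=8: 0.001758
Step 2: Partial sum = 0.9 + 0.1125 + 0.033333 + 0.014063 + 0.0072 + 0.004167 + 0.002624 + 0.001758
     = 1.075644
Step 3: The full series sum_(k>=1) 0.9*1/k^3 converges (p-series with p = 3 > 1; a constant multiple of a convergent series converges).
Step 4: Fix eps > 0. Since sum_k m(|f_k - f| > eps) < infinity, the Borel-Cantelli lemma gives
        m(limsup_k {|f_k - f| > eps}) = 0, i.e. for a.e. x, |f_k(x) - f(x)| <= eps for all large k.
        Applying this with eps = 1/j for j = 1, 2, ... and intersecting the countably many full-measure sets,
        for a.e. x we get limsup_k |f_k(x) - f(x)| <= 1/j for every j, hence f_k -> f almost everywhere.
Conclusion: series converges; Borel-Cantelli yields f_k -> f a.e.


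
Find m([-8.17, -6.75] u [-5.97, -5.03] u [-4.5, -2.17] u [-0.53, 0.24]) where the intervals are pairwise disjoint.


For pairwise disjoint intervals, m(union) = sum of lengths.
= (-6.75 - -8.17) + (-5.03 - -5.97) + (-2.17 - -4.5) + (0.24 - -0.53)
= 1.42 + 0.94 + 2.33 + 0.77
= 5.46


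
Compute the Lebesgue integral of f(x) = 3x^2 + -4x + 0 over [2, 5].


The Lebesgue integral of a Riemann-integrable function agrees with the Riemann integral.
Antiderivative F(x) = (3/3)x^3 + (-4/2)x^2 + 0x
F(5) = (3/3)*5^3 + (-4/2)*5^2 + 0*5
     = (3/3)*125 + (-4/2)*25 + 0*5
     = 125 + -50 + 0
     = 75
F(2) = 0.0
Integral = F(5) - F(2) = 75 - 0.0 = 75


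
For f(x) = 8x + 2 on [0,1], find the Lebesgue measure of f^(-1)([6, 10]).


f^(-1)([6, 10]) = {x : 6 <= 8x + 2 <= 10}
Solving: (6 - 2)/8 <= x <= (10 - 2)/8
= [0.5, 1]
Intersecting with [0,1]: [0.5, 1]
Measure = 1 - 0.5 = 0.5


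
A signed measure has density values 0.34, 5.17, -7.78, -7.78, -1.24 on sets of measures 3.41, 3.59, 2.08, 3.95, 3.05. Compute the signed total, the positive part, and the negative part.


Step 1: Compute signed measure on each set:
  Set 1: 0.34 * 3.41 = 1.1594
  Set 2: 5.17 * 3.59 = 18.5603
  Set 3: -7.78 * 2.08 = -16.1824
  Set 4: -7.78 * 3.95 = -30.731
  Set 5: -1.24 * 3.05 = -3.782
Step 2: Total signed measure = (1.1594) + (18.5603) + (-16.1824) + (-30.731) + (-3.782)
     = -30.9757
Step 3: Positive part mu+(X) = sum of positive contributions = 19.7197
Step 4: Negative part mu-(X) = |sum of negative contributions| = 50.6954


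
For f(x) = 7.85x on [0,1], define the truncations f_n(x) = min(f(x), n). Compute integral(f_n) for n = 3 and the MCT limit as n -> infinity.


f(x) = 7.85x on [0,1]; f_n(x) = min(7.85x, n). At n = 3:
Step 1: f(x) reaches 3 at x = 3/7.85 = 0.382166
Step 2: integral(f_3) = integral(7.85x, 0, 0.382166) + integral(3, 0.382166, 1)
       = 7.85*0.382166^2/2 + 3*(1 - 0.382166)
       = 0.573248 + 1.853503
       = 2.426752
Step 3: As n -> infinity, f_n increases to f, so by MCT integral(f_n) -> integral(f) = 7.85/2 = 3.925.
Convergence: integral(f_3) = 2.426752 -> 3.925 as n -> infinity


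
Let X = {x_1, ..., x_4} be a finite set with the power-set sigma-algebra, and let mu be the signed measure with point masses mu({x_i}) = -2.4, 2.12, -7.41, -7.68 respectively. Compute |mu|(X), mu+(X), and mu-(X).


Step 1: Every measurable set is a union of atoms (the cells / points), so a Hahn decomposition is
  obtained by grouping atoms by sign: P = union of atoms with mu > 0, N = union of the remaining atoms.
  Atoms in P (indices): 2;  atoms in N (indices): 1, 3, 4
  Positive values: 2.12
  Negative values: -2.4, -7.41, -7.68
Step 2: mu+(X) = mu(P) = sum of positive atom values = 2.12
Step 3: mu-(X) = -mu(N) = sum of |negative atom values| = 17.49
Step 4: |mu|(X) = mu+(X) + mu-(X) = 2.12 + 17.49 = 19.61


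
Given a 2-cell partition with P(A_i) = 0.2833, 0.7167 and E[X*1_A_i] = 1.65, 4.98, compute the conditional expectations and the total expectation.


For each cell A_i: E[X|A_i] = E[X*1_A_i] / P(A_i)
Step 1: E[X|A_1] = 1.65 / 0.2833 = 5.824215
Step 2: E[X|A_2] = 4.98 / 0.7167 = 6.948514
Verification: E[X] = sum E[X*1_A_i] = 1.65 + 4.98 = 6.63


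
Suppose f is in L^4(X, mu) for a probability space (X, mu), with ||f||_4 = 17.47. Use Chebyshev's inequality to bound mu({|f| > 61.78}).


Chebyshev/Markov inequality: mu(|f| > eps) <= (||f||_p / eps)^p
Step 1: ||f||_4 / eps = 17.47 / 61.78 = 0.282778
Step 2: Raise to power p = 4:
  (0.282778)^4 = 0.006394
Step 3: Therefore mu(|f| > 61.78) <= 0.006394


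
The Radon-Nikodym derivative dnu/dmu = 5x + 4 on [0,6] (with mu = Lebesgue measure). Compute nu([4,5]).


nu(A) = integral_A (dnu/dmu) dmu = integral_4^5 (5x + 4) dx
Step 1: Antiderivative F(x) = (5/2)x^2 + 4x
Step 2: F(5) = (5/2)*5^2 + 4*5 = 62.5 + 20 = 82.5
Step 3: F(4) = (5/2)*4^2 + 4*4 = 40 + 16 = 56
Step 4: nu([4,5]) = F(5) - F(4) = 82.5 - 56 = 26.5


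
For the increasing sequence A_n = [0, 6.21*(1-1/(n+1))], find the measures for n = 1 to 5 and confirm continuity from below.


By continuity of measure from below: if A_n increases to A, then m(A_n) -> m(A).
Here A = [0, 6.21], so m(A) = 6.21
Step 1: a_1 = 6.21*(1 - 1/2) = 3.105, m(A_1) = 3.105
Step 2: a_2 = 6.21*(1 - 1/3) = 4.14, m(A_2) = 4.14
Step 3: a_3 = 6.21*(1 - 1/4) = 4.6575, m(A_3) = 4.6575
Step 4: a_4 = 6.21*(1 - 1/5) = 4.968, m(A_4) = 4.968
Step 5: a_5 = 6.21*(1 - 1/6) = 5.175, m(A_5) = 5.175
Limit: m(A_n) -> m([0,6.21]) = 6.21


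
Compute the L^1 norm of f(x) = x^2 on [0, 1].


Step 1: ||f||_1 = (integral_0^1 |x^2|^1 dx)^(1/1)
     = (integral_0^1 x^2 dx)^(1/1)
Step 2: integral_0^1 x^2 dx = [x^3/(3)] from 0 to 1 = 1^3/3
     = 1/3 = 0.333333
Step 3: ||f||_1 = (0.333333)^(1/1) = 0.333333


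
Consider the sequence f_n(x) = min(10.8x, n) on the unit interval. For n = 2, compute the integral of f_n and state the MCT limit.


f(x) = 10.8x on [0,1]; f_n(x) = min(10.8x, n). At n = 2:
Step 1: f(x) reaches 2 at x = 2/10.8 = 0.185185
Step 2: integral(f_2) = integral(10.8x, 0, 0.185185) + integral(2, 0.185185, 1)
       = 10.8*0.185185^2/2 + 2*(1 - 0.185185)
       = 0.185185 + 1.62963
       = 1.814815
Step 3: As n -> infinity, f_n increases to f, so by MCT integral(f_n) -> integral(f) = 10.8/2 = 5.4.
Convergence: integral(f_2) = 1.814815 -> 5.4 as n -> infinity


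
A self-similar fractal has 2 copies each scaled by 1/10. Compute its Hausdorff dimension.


For a self-similar set with N copies scaled by 1/r:
dim_H = log(N)/log(r) = log(2)/log(10)
= 0.693147/2.302585
= 0.30103


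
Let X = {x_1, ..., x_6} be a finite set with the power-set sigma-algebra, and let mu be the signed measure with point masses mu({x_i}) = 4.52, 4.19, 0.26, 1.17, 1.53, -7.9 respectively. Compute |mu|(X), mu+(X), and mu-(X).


Step 1: Every measurable set is a union of atoms (the cells / points), so a Hahn decomposition is
  obtained by grouping atoms by sign: P = union of atoms with mu > 0, N = union of the remaining atoms.
  Atoms in P (indices): 1, 2, 3, 4, 5;  atoms in N (indices): 6
  Positive values: 4.52, 4.19, 0.26, 1.17, 1.53
  Negative values: -7.9
Step 2: mu+(X) = mu(P) = sum of positive atom values = 11.67
Step 3: mu-(X) = -mu(N) = sum of |negative atom values| = 7.9
Step 4: |mu|(X) = mu+(X) + mu-(X) = 11.67 + 7.9 = 19.57


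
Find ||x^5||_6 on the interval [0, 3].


Step 1: ||f||_6 = (integral_0^3 |x^5|^6 dx)^(1/6)
     = (integral_0^3 x^30 dx)^(1/6)
Step 2: integral_0^3 x^30 dx = [x^31/(31)] from 0 to 3 = 3^31/31
     = 617673396283947/31 = 1.992495e+13
Step 3: ||f||_6 = (1.992495e+13)^(1/6) = 164.651693


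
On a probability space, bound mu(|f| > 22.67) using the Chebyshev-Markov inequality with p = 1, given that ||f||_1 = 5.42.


Chebyshev/Markov inequality: mu(|f| > eps) <= (||f||_p / eps)^p
Step 1: ||f||_1 / eps = 5.42 / 22.67 = 0.239082
Step 2: Raise to power p = 1:
  (0.239082)^1 = 0.239082
Step 3: Therefore mu(|f| > 22.67) <= 0.239082


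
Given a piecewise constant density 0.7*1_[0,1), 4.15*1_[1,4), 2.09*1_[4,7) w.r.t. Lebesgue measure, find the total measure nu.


Integrate each piece of the Radon-Nikodym derivative:
Step 1: integral_0^1 0.7 dx = 0.7*(1-0) = 0.7*1 = 0.7
Step 2: integral_1^4 4.15 dx = 4.15*(4-1) = 4.15*3 = 12.45
Step 3: integral_4^7 2.09 dx = 2.09*(7-4) = 2.09*3 = 6.27
Total: 0.7 + 12.45 + 6.27 = 19.42


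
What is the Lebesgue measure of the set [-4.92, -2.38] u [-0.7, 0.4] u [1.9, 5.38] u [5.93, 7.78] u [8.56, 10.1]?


For pairwise disjoint intervals, m(union) = sum of lengths.
= (-2.38 - -4.92) + (0.4 - -0.7) + (5.38 - 1.9) + (7.78 - 5.93) + (10.1 - 8.56)
= 2.54 + 1.1 + 3.48 + 1.85 + 1.54
= 10.51


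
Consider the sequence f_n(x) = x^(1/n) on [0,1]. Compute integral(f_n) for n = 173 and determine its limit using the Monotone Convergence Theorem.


At n = 173: f_173(x) = x^(1/173).
Step 1: integral(x^(1/173), 0, 1) = [x^(1/173+1) / (1/173+1)] from 0 to 1
     = 1 / (1/173 + 1) = 1 / ((173+1)/173) = 173/(173+1)
     = 173/174 = 0.994253
Step 2: As n -> infinity, f_n(x) = x^(1/n) -> 1 for x in (0,1], and f_n is increasing in n.
By MCT, lim_n integral(f_n) = integral(lim_n f_n) = integral(1, 0, 1) = 1.
Step 3: Verify convergence: 173/174 = 0.994253 -> 1


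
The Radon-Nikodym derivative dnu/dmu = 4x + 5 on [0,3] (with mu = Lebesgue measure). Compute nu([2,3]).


nu(A) = integral_A (dnu/dmu) dmu = integral_2^3 (4x + 5) dx
Step 1: Antiderivative F(x) = (4/2)x^2 + 5x
Step 2: F(3) = (4/2)*3^2 + 5*3 = 18 + 15 = 33
Step 3: F(2) = (4/2)*2^2 + 5*2 = 8 + 10 = 18
Step 4: nu([2,3]) = F(3) - F(2) = 33 - 18 = 15


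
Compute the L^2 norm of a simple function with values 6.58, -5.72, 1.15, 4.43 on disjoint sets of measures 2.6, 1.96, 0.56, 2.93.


Step 1: Compute |f_i|^2 for each value:
  |6.58|^2 = 43.2964
  |-5.72|^2 = 32.7184
  |1.15|^2 = 1.3225
  |4.43|^2 = 19.6249
Step 2: Multiply by measures and sum:
  43.2964 * 2.6 = 112.57064
  32.7184 * 1.96 = 64.128064
  1.3225 * 0.56 = 0.7406
  19.6249 * 2.93 = 57.500957
Sum = 112.57064 + 64.128064 + 0.7406 + 57.500957 = 234.940261
Step 3: Take the p-th root:
||f||_2 = (234.940261)^(1/2) = 15.327761


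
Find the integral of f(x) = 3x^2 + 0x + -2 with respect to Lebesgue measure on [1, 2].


The Lebesgue integral of a Riemann-integrable function agrees with the Riemann integral.
Antiderivative F(x) = (3/3)x^3 + (0/2)x^2 + -2x
F(2) = (3/3)*2^3 + (0/2)*2^2 + -2*2
     = (3/3)*8 + (0/2)*4 + -2*2
     = 8 + 0.0 + -4
     = 4
F(1) = -1
Integral = F(2) - F(1) = 4 - -1 = 5


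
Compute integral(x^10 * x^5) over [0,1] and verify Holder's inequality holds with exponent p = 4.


Step 1: Exact integral of f*g = integral(x^15, 0, 1) = 1/16
     = 0.0625
Step 2: Holder bound with p=4, q=1.333333:
  ||f||_p = (integral x^40 dx)^(1/4) = (1/41)^(1/4) = 0.395188
  ||g||_q = (integral x^6.666667 dx)^(1/1.333333) = (1/7.666667)^(1/1.333333) = 0.217043
Step 3: Holder bound = ||f||_p * ||g||_q = 0.395188 * 0.217043 = 0.085773
Verification: 0.0625 <= 0.085773 (Holder holds)
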